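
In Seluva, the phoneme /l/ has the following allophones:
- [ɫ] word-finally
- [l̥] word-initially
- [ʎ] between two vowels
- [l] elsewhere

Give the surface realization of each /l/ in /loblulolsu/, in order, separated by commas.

[l̥], [l], [ʎ], [l]

Occurrence 1 (position 1): word-initially → [l̥].
Occurrence 2 (position 4): no conditioning environment matches → elsewhere allophone [l].
Occurrence 3 (position 6): between two vowels → [ʎ].
Occurrence 4 (position 8): no conditioning environment matches → elsewhere allophone [l].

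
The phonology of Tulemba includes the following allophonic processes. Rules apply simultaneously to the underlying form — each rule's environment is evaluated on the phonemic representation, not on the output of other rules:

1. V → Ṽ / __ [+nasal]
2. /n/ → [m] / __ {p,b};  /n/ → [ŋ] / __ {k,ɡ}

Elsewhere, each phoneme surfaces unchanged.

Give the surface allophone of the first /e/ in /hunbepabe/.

[e]

/e/ — between /b/ and /p/; rule 1 does not apply here → [e].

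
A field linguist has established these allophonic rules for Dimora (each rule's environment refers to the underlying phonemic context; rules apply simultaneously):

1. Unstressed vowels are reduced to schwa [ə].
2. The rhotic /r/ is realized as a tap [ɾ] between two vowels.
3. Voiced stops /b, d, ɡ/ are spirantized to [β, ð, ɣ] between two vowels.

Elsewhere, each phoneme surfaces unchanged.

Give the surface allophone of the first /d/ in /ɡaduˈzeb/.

/d/ (between /a/ and /u/): between two vowels, so rule 3 applies → [ð].

[ð]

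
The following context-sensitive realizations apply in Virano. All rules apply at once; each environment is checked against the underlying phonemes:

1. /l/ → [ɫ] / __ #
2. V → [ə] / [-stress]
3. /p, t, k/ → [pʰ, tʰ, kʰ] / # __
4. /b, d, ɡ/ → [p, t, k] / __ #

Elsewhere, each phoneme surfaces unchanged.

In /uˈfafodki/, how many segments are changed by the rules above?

3

Segments that undergo a rule: /u/ → [ə] (rule 2); /o/ → [ə] (rule 2); /i/ → [ə] (rule 2).
All other segments surface unchanged.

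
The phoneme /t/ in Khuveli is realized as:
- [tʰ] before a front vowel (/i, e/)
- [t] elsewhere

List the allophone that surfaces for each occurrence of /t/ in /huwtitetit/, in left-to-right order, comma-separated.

Occurrence 1 (position 4): before a front vowel (/i, e/) → [tʰ].
Occurrence 2 (position 6): before a front vowel (/i, e/) → [tʰ].
Occurrence 3 (position 8): before a front vowel (/i, e/) → [tʰ].
Occurrence 4 (position 10): no conditioning environment matches → elsewhere allophone [t].

[tʰ], [tʰ], [tʰ], [t]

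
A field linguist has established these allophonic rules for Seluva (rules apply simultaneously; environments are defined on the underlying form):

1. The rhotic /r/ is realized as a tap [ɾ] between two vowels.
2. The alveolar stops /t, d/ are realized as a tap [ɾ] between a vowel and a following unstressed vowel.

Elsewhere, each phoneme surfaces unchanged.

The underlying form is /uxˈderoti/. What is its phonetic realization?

[uxˈdeɾoɾi]

/u/ — not in any rule's target class → [u].
/x/ — not in any rule's target class → [x].
/d/ (between /x/ and /e/) is in the target of rule 2 but the environment (between a vowel and a following unstressed vowel) is not met → [d].
/e/ (between /d/ and /r/) is unaffected → [e].
/r/ (between /e/ and /o/): between two vowels, so rule 1 applies → [ɾ].
/o/ (between /r/ and /t/) is unaffected → [o].
/t/ meets the environment for rule 2 (between a vowel and a following unstressed vowel) → [ɾ].
/i/ — not in any rule's target class → [i].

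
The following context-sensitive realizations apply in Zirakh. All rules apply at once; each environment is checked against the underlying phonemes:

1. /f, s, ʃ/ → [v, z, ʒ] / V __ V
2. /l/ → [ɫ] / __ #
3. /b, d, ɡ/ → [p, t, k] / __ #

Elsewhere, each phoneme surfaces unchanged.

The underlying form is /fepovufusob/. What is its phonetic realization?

[fepovuvuzop]

/f/ (word-initial) fails the environment for rule 1, so it stays [f].
/f/ (between /u/ and /u/) occurs between two vowels → [v] by rule 1.
/s/ (between /u/ and /o/): between two vowels, so rule 1 applies → [z].
/b/ — word-final, word-finally — surfaces as [p] (rule 3).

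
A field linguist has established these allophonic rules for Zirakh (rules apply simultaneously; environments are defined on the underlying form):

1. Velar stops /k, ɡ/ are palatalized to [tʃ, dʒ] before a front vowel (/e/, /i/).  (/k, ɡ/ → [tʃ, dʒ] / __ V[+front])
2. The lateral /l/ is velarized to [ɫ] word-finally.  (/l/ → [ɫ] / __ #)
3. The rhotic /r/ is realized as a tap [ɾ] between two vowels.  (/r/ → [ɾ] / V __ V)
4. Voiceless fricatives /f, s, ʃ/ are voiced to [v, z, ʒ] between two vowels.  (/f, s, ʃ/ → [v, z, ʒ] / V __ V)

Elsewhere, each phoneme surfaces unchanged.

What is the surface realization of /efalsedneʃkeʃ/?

[evalsedneʃtʃeʃ]

/e/ (word-initial): no rule targets it → [e].
/f/ meets the environment for rule 4 (between two vowels) → [v].
/a/ (between /f/ and /l/) is unaffected → [a].
/l/ (between /a/ and /s/) fails the environment for rule 2, so it stays [l].
/s/ (between /l/ and /e/): rule 4 targets it, but not between two vowels → unchanged [s].
/e/ — not in any rule's target class → [e].
/d/ (between /e/ and /n/): no rule targets it → [d].
/n/ — not in any rule's target class → [n].
/e/ (between /n/ and /ʃ/): no rule targets it → [e].
/ʃ/ (between /e/ and /k/): rule 4 targets it, but not between two vowels → unchanged [ʃ].
/k/ (between /ʃ/ and /e/): before a front vowel, so rule 1 applies → [tʃ].
/e/ — not in any rule's target class → [e].
/ʃ/ (word-final): rule 4 targets it, but not between two vowels → unchanged [ʃ].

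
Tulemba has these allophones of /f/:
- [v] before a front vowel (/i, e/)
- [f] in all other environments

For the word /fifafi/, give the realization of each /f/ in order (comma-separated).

Occurrence 1 (position 1): before a front vowel (/i, e/) → [v].
Occurrence 2 (position 3): no conditioning environment matches → elsewhere allophone [f].
Occurrence 3 (position 5): before a front vowel (/i, e/) → [v].

[v], [f], [v]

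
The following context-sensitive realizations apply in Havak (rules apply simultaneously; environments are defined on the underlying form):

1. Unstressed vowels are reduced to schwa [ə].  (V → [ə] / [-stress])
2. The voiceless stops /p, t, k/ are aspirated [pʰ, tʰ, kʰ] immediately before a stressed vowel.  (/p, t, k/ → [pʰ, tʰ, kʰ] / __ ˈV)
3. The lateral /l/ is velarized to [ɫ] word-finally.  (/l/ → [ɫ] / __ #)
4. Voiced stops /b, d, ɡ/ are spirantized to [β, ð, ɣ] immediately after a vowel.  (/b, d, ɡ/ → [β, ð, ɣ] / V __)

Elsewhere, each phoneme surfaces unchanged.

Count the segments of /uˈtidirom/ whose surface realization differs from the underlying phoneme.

Segments that undergo a rule: /u/ → [ə] (rule 1); /t/ → [tʰ] (rule 2); /d/ → [ð] (rule 4); /i/ → [ə] (rule 1); /o/ → [ə] (rule 1).
All other segments surface unchanged.

5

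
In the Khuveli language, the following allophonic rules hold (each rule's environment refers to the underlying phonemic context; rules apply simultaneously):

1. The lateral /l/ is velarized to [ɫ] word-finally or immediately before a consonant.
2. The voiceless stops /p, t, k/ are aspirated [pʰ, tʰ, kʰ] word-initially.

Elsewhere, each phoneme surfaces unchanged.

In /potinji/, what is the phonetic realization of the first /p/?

[pʰ]

/p/ (word-initial): word-initially, so rule 2 applies → [pʰ].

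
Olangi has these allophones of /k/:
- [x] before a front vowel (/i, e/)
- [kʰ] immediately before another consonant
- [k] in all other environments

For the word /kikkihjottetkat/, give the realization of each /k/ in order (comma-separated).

Occurrence 1 (position 1): before a front vowel (/i, e/) → [x].
Occurrence 2 (position 3): immediately before another consonant → [kʰ].
Occurrence 3 (position 4): before a front vowel (/i, e/) → [x].
Occurrence 4 (position 13): no conditioning environment matches → elsewhere allophone [k].

[x], [kʰ], [x], [k]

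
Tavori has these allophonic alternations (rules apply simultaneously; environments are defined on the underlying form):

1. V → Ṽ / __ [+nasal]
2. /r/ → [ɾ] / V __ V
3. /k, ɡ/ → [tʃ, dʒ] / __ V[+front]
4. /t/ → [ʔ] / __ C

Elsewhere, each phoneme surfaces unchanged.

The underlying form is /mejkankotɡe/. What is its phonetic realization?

/m/ stays [m].
/e/ (between /m/ and /j/) is in the target of rule 1 but the environment (before a nasal consonant) is not met → [e].
/j/ stays [j].
/k/ (between /j/ and /a/) fails the environment for rule 3, so it stays [k].
/a/ (between /k/ and /n/): before a nasal consonant, so rule 1 applies → [ã].
/n/ (between /a/ and /k/): no rule targets it → [n].
/k/ (between /n/ and /o/): rule 3 targets it, but not before a front vowel → unchanged [k].
/o/ (between /k/ and /t/) fails the environment for rule 1, so it stays [o].
Rule 4 applies to /t/ (between /o/ and /ɡ/: immediately before a consonant) → [ʔ].
Rule 3 applies to /ɡ/ (between /t/ and /e/: before a front vowel) → [dʒ].
/e/ (word-final) fails the environment for rule 1, so it stays [e].

[mejkãnkoʔdʒe]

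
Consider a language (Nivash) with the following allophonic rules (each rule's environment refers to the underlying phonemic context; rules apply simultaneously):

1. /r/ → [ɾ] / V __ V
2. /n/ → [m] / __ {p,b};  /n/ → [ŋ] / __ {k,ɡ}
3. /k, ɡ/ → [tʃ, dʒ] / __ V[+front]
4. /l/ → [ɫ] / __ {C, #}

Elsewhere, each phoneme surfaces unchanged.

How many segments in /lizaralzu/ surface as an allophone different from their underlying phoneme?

Segments that undergo a rule: /r/ → [ɾ] (rule 1); /l/ → [ɫ] (rule 4).
All other segments surface unchanged.

2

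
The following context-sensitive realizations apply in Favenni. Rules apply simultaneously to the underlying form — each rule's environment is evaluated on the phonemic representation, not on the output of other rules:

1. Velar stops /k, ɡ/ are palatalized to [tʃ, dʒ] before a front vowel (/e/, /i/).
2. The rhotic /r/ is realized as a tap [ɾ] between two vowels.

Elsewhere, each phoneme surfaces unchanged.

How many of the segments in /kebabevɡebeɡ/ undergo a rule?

Segments that undergo a rule: /k/ → [tʃ] (rule 1); /ɡ/ → [dʒ] (rule 1).
All other segments surface unchanged.

2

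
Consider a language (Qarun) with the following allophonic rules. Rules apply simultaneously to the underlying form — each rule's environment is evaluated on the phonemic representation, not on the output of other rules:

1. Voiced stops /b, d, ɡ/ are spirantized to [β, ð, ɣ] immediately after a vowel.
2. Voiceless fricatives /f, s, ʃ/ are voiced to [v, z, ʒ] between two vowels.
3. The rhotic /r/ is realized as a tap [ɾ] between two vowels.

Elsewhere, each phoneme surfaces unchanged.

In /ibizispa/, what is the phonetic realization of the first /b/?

[β]

/b/ (between /i/ and /i/): immediately after a vowel, so rule 1 applies → [β].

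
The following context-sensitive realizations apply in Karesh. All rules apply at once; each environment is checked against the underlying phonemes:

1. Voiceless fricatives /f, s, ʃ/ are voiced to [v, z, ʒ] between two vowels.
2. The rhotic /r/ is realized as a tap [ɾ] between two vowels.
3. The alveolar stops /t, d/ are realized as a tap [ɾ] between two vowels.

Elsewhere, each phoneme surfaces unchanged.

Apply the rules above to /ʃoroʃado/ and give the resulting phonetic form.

[ʃoɾoʒaɾo]

/ʃ/ (word-initial) is in the target of rule 1 but the environment (between two vowels) is not met → [ʃ].
/o/ (between /ʃ/ and /r/) is unaffected → [o].
/r/ meets the environment for rule 2 (between two vowels) → [ɾ].
/o/ stays [o].
/ʃ/ — between /o/ and /a/, between two vowels — surfaces as [ʒ] (rule 1).
/a/ (between /ʃ/ and /d/): no rule targets it → [a].
/d/ (between /a/ and /o/) occurs between two vowels → [ɾ] by rule 3.
/o/ — not in any rule's target class → [o].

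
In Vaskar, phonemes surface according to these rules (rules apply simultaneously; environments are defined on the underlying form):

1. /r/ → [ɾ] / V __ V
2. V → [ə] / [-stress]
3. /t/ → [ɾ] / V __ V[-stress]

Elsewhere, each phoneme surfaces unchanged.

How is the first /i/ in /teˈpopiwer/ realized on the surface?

Rule 2 applies to /i/ (between /p/ and /w/: in an unstressed syllable) → [ə].

[ə]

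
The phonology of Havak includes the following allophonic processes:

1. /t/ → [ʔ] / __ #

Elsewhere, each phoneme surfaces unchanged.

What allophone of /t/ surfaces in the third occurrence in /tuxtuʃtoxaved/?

[t]

/t/ (between /ʃ/ and /o/) fails the environment for rule 1, so it stays [t].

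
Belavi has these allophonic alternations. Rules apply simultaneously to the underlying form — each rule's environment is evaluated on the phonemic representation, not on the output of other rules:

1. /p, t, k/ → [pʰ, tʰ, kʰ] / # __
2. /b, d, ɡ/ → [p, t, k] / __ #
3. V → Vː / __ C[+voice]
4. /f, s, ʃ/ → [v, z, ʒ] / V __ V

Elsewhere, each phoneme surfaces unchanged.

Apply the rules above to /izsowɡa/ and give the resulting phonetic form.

/i/ (word-initial) occurs before a voiced consonant → [iː] by rule 3.
/z/ stays [z].
/s/ (between /z/ and /o/): rule 4 targets it, but not between two vowels → unchanged [s].
Rule 3 applies to /o/ (between /s/ and /w/: before a voiced consonant) → [oː].
/w/ stays [w].
/ɡ/ (between /w/ and /a/): rule 2 targets it, but not word-finally → unchanged [ɡ].
/a/ (word-final): rule 3 targets it, but not before a voiced consonant → unchanged [a].

[iːzsoːwɡa]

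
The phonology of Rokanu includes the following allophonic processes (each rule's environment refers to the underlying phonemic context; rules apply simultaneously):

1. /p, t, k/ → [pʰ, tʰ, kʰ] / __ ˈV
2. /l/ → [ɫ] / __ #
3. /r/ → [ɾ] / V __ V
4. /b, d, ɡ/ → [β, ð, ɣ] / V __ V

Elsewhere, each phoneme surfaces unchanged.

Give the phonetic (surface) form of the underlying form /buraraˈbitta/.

[buɾaɾaˈβitta]

/b/ (word-initial) is in the target of rule 4 but the environment (between two vowels) is not met → [b].
/u/ (between /b/ and /r/) is unaffected → [u].
Rule 3 applies to /r/ (between /u/ and /a/: between two vowels) → [ɾ].
/a/ stays [a].
/r/ (between /a/ and /a/): between two vowels, so rule 3 applies → [ɾ].
/a/ — not in any rule's target class → [a].
/b/ — between /a/ and /i/, between two vowels — surfaces as [β] (rule 4).
/i/ (between /b/ and /t/) is unaffected → [i].
/t/ — between /i/ and /t/; rule 1 does not apply here → [t].
/t/ (between /t/ and /a/) is in the target of rule 1 but the environment (immediately before a stressed vowel) is not met → [t].
/a/ stays [a].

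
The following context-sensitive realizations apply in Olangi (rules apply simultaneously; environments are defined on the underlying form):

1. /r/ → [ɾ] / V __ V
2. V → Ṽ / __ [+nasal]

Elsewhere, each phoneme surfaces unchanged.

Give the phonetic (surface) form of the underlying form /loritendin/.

[loɾitẽndĩn]

/l/ (word-initial) is unaffected → [l].
/o/ — between /l/ and /r/; rule 2 does not apply here → [o].
/r/ — between /o/ and /i/, between two vowels — surfaces as [ɾ] (rule 1).
/i/ (between /r/ and /t/) fails the environment for rule 2, so it stays [i].
/t/ (between /i/ and /e/) is unaffected → [t].
/e/ (between /t/ and /n/): before a nasal consonant, so rule 2 applies → [ẽ].
/n/ (between /e/ and /d/) is unaffected → [n].
/d/ (between /n/ and /i/) is unaffected → [d].
Rule 2 applies to /i/ (between /d/ and /n/: before a nasal consonant) → [ĩ].
/n/ (word-final) is unaffected → [n].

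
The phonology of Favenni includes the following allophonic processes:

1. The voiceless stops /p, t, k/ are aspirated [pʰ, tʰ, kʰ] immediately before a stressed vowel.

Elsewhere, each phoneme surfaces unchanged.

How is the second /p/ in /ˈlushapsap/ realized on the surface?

/p/ (word-final) fails the environment for rule 1, so it stays [p].

[p]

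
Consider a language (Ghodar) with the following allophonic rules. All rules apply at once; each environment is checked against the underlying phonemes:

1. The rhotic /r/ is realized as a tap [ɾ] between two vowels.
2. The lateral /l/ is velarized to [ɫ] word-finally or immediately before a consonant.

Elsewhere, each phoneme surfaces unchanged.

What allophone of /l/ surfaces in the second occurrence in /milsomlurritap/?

/l/ — between /m/ and /u/; rule 2 does not apply here → [l].

[l]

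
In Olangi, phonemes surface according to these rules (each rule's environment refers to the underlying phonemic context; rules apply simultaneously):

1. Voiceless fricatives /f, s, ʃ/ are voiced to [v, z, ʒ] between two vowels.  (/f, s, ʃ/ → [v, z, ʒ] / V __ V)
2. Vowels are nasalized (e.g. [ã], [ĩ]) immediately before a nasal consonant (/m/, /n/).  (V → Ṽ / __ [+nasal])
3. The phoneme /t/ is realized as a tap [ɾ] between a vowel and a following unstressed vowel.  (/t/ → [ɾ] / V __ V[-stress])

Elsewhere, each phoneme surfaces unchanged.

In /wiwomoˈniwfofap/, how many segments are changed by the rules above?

3

Segments that undergo a rule: /o/ → [õ] (rule 2); /o/ → [õ] (rule 2); /f/ → [v] (rule 1).
All other segments surface unchanged.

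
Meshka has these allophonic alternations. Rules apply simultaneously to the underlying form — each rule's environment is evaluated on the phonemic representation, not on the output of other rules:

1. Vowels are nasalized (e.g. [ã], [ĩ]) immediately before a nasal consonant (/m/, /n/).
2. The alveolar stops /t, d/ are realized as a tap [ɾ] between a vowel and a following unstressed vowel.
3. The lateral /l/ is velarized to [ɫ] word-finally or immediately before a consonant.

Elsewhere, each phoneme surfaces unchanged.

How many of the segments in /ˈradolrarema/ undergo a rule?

3

Segments that undergo a rule: /d/ → [ɾ] (rule 2); /l/ → [ɫ] (rule 3); /e/ → [ẽ] (rule 1).
All other segments surface unchanged.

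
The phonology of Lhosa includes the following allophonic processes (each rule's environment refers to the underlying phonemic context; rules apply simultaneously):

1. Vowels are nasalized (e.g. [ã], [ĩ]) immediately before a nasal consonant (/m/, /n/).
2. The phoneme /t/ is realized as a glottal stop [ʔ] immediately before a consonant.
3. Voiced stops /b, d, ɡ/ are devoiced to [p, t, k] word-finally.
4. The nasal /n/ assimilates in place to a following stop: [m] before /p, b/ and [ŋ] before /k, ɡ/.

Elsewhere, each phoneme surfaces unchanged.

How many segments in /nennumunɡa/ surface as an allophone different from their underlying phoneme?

4

Segments that undergo a rule: /e/ → [ẽ] (rule 1); /u/ → [ũ] (rule 1); /u/ → [ũ] (rule 1); /n/ → [ŋ] (rule 4).
All other segments surface unchanged.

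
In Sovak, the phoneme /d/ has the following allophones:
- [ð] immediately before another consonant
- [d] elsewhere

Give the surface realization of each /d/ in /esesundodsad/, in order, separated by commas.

Occurrence 1 (position 7): no conditioning environment matches → elsewhere allophone [d].
Occurrence 2 (position 9): immediately before another consonant → [ð].
Occurrence 3 (position 12): no conditioning environment matches → elsewhere allophone [d].

[d], [ð], [d]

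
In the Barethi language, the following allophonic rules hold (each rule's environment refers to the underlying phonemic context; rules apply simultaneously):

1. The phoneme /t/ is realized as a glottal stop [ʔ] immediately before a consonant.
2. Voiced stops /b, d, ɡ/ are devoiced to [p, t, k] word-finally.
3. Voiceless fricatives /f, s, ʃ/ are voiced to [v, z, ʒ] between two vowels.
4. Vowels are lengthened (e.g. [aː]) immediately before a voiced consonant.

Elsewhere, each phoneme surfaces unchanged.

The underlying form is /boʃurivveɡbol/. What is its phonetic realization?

[boʒuːriːvveːɡboːl]

/b/ — word-initial; rule 2 does not apply here → [b].
/o/ (between /b/ and /ʃ/): rule 4 targets it, but not before a voiced consonant → unchanged [o].
/ʃ/ (between /o/ and /u/): between two vowels, so rule 3 applies → [ʒ].
/u/ meets the environment for rule 4 (before a voiced consonant) → [uː].
/r/ (between /u/ and /i/): no rule targets it → [r].
/i/ (between /r/ and /v/) occurs before a voiced consonant → [iː] by rule 4.
/v/ (between /i/ and /v/): no rule targets it → [v].
/v/ — not in any rule's target class → [v].
Rule 4 applies to /e/ (between /v/ and /ɡ/: before a voiced consonant) → [eː].
/ɡ/ (between /e/ and /b/): rule 2 targets it, but not word-finally → unchanged [ɡ].
/b/ (between /ɡ/ and /o/) fails the environment for rule 2, so it stays [b].
/o/ meets the environment for rule 4 (before a voiced consonant) → [oː].
/l/ — not in any rule's target class → [l].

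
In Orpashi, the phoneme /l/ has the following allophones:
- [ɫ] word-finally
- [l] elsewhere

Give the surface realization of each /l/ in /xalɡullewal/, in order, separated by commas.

Occurrence 1 (position 3): no conditioning environment matches → elsewhere allophone [l].
Occurrence 2 (position 6): no conditioning environment matches → elsewhere allophone [l].
Occurrence 3 (position 7): no conditioning environment matches → elsewhere allophone [l].
Occurrence 4 (position 11): word-finally → [ɫ].

[l], [l], [l], [ɫ]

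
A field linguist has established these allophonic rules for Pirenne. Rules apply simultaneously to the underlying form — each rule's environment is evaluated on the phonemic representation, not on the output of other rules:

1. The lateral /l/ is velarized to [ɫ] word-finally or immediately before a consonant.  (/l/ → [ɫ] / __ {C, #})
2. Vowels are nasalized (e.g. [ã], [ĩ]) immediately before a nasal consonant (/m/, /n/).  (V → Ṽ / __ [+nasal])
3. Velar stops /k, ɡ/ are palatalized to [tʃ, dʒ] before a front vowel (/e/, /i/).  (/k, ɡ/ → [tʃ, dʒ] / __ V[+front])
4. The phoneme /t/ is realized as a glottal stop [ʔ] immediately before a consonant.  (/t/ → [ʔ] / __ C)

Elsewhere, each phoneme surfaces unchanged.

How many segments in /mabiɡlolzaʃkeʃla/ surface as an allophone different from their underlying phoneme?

Segments that undergo a rule: /l/ → [ɫ] (rule 1); /k/ → [tʃ] (rule 3).
All other segments surface unchanged.

2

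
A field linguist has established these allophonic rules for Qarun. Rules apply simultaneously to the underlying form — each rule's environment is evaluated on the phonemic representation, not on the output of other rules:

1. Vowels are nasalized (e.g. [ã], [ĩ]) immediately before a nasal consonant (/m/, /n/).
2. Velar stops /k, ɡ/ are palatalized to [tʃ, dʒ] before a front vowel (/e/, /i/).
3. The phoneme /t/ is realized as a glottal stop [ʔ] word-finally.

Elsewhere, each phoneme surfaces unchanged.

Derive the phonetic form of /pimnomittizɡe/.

/p/ — not in any rule's target class → [p].
/i/ — between /p/ and /m/, before a nasal consonant — surfaces as [ĩ] (rule 1).
/m/ (between /i/ and /n/): no rule targets it → [m].
/n/ stays [n].
Rule 1 applies to /o/ (between /n/ and /m/: before a nasal consonant) → [õ].
/m/ (between /o/ and /i/): no rule targets it → [m].
/i/ (between /m/ and /t/) is in the target of rule 1 but the environment (before a nasal consonant) is not met → [i].
/t/ (between /i/ and /t/): rule 3 targets it, but not word-finally → unchanged [t].
/t/ (between /t/ and /i/) fails the environment for rule 3, so it stays [t].
/i/ — between /t/ and /z/; rule 1 does not apply here → [i].
/z/ (between /i/ and /ɡ/): no rule targets it → [z].
/ɡ/ (between /z/ and /e/) occurs before a front vowel → [dʒ] by rule 2.
/e/ — word-final; rule 1 does not apply here → [e].

[pĩmnõmittizdʒe]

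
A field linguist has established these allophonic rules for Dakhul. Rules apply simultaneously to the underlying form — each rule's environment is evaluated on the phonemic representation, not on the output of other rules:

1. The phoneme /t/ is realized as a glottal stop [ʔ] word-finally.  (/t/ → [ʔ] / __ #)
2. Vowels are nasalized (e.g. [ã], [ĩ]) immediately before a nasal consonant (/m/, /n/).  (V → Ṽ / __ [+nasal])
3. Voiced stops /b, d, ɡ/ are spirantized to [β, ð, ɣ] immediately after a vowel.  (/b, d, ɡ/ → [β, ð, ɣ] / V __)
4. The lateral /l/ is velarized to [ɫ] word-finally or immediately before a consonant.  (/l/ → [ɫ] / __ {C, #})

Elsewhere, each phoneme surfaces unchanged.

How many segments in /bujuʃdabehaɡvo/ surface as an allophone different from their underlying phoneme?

2

Segments that undergo a rule: /b/ → [β] (rule 3); /ɡ/ → [ɣ] (rule 3).
All other segments surface unchanged.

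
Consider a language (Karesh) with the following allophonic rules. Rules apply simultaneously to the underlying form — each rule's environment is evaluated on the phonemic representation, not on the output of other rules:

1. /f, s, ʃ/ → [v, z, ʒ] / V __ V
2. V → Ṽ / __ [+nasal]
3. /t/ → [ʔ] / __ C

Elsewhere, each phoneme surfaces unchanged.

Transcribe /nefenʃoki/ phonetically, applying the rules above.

/n/ (word-initial) is unaffected → [n].
/e/ (between /n/ and /f/) is in the target of rule 2 but the environment (before a nasal consonant) is not met → [e].
/f/ (between /e/ and /e/) occurs between two vowels → [v] by rule 1.
/e/ meets the environment for rule 2 (before a nasal consonant) → [ẽ].
/n/ (between /e/ and /ʃ/): no rule targets it → [n].
/ʃ/ (between /n/ and /o/) is in the target of rule 1 but the environment (between two vowels) is not met → [ʃ].
/o/ (between /ʃ/ and /k/) is in the target of rule 2 but the environment (before a nasal consonant) is not met → [o].
/k/ stays [k].
/i/ (word-final) is in the target of rule 2 but the environment (before a nasal consonant) is not met → [i].

[nevẽnʃoki]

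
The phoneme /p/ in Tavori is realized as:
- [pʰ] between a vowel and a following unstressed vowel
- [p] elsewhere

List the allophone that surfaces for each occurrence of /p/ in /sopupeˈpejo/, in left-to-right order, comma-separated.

Occurrence 1 (position 3): between a vowel and a following unstressed vowel → [pʰ].
Occurrence 2 (position 5): between a vowel and a following unstressed vowel → [pʰ].
Occurrence 3 (position 7): no conditioning environment matches → elsewhere allophone [p].

[pʰ], [pʰ], [p]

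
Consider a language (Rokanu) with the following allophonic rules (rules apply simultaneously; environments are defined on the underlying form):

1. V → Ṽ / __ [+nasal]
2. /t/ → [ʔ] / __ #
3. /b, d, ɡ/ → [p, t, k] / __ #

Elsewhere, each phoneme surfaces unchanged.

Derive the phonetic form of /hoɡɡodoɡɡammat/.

[hoɡɡodoɡɡãmmaʔ]

/o/ (between /h/ and /ɡ/) is in the target of rule 1 but the environment (before a nasal consonant) is not met → [o].
/ɡ/ (between /o/ and /ɡ/): rule 3 targets it, but not word-finally → unchanged [ɡ].
/ɡ/ — between /ɡ/ and /o/; rule 3 does not apply here → [ɡ].
/o/ (between /ɡ/ and /d/) is in the target of rule 1 but the environment (before a nasal consonant) is not met → [o].
/d/ (between /o/ and /o/): rule 3 targets it, but not word-finally → unchanged [d].
/o/ (between /d/ and /ɡ/) is in the target of rule 1 but the environment (before a nasal consonant) is not met → [o].
/ɡ/ — between /o/ and /ɡ/; rule 3 does not apply here → [ɡ].
/ɡ/ (between /ɡ/ and /a/) fails the environment for rule 3, so it stays [ɡ].
Rule 1 applies to /a/ (between /ɡ/ and /m/: before a nasal consonant) → [ã].
/a/ — between /m/ and /t/; rule 1 does not apply here → [a].
/t/ meets the environment for rule 2 (word-finally) → [ʔ].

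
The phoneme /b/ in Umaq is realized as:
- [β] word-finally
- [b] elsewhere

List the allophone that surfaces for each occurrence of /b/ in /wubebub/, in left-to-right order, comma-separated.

Occurrence 1 (position 3): no conditioning environment matches → elsewhere allophone [b].
Occurrence 2 (position 5): no conditioning environment matches → elsewhere allophone [b].
Occurrence 3 (position 7): word-finally → [β].

[b], [b], [β]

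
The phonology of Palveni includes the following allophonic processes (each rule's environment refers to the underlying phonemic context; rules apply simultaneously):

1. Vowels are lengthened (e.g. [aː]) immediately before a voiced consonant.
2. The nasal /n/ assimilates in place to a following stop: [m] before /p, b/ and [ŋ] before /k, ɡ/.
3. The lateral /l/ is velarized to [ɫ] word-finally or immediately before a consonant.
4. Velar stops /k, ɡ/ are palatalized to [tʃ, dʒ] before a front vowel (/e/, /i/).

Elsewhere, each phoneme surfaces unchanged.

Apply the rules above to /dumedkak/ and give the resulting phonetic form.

[duːmeːdkak]

/d/ — not in any rule's target class → [d].
/u/ (between /d/ and /m/) occurs before a voiced consonant → [uː] by rule 1.
/m/ — not in any rule's target class → [m].
Rule 1 applies to /e/ (between /m/ and /d/: before a voiced consonant) → [eː].
/d/ — not in any rule's target class → [d].
/k/ — between /d/ and /a/; rule 4 does not apply here → [k].
/a/ (between /k/ and /k/): rule 1 targets it, but not before a voiced consonant → unchanged [a].
/k/ (word-final) is in the target of rule 4 but the environment (before a front vowel) is not met → [k].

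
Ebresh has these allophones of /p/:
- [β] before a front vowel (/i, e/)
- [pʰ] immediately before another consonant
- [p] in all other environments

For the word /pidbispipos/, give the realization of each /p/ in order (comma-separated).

Occurrence 1 (position 1): before a front vowel (/i, e/) → [β].
Occurrence 2 (position 7): before a front vowel (/i, e/) → [β].
Occurrence 3 (position 9): no conditioning environment matches → elsewhere allophone [p].

[β], [β], [p]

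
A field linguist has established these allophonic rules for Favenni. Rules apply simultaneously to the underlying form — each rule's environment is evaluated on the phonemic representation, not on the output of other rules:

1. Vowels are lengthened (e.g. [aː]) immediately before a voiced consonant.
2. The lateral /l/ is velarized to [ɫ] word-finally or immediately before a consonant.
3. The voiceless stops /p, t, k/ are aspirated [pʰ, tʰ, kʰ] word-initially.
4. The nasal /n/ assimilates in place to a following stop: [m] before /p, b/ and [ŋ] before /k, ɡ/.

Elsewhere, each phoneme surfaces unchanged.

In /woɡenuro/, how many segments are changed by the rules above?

3

Segments that undergo a rule: /o/ → [oː] (rule 1); /e/ → [eː] (rule 1); /u/ → [uː] (rule 1).
All other segments surface unchanged.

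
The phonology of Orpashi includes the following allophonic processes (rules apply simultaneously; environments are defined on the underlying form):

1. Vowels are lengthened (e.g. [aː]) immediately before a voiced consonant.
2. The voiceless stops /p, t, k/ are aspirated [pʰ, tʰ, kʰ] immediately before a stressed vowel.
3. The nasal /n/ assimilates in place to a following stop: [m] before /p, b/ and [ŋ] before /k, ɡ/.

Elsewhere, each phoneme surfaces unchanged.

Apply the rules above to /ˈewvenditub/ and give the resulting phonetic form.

/e/ (word-initial) occurs before a voiced consonant → [eː] by rule 1.
/w/ (between /e/ and /v/): no rule targets it → [w].
/v/ — not in any rule's target class → [v].
Rule 1 applies to /e/ (between /v/ and /n/: before a voiced consonant) → [eː].
/n/ (between /e/ and /d/) fails the environment for rule 3, so it stays [n].
/d/ (between /n/ and /i/): no rule targets it → [d].
/i/ (between /d/ and /t/) is in the target of rule 1 but the environment (before a voiced consonant) is not met → [i].
/t/ (between /i/ and /u/) fails the environment for rule 2, so it stays [t].
/u/ meets the environment for rule 1 (before a voiced consonant) → [uː].
/b/ (word-final): no rule targets it → [b].

[ˈeːwveːndituːb]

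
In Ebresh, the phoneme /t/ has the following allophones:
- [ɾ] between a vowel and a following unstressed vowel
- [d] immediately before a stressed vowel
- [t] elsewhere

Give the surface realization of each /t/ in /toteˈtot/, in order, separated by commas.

[t], [ɾ], [d], [t]

Occurrence 1 (position 1): no conditioning environment matches → elsewhere allophone [t].
Occurrence 2 (position 3): between a vowel and a following unstressed vowel → [ɾ].
Occurrence 3 (position 5): immediately before a stressed vowel → [d].
Occurrence 4 (position 7): no conditioning environment matches → elsewhere allophone [t].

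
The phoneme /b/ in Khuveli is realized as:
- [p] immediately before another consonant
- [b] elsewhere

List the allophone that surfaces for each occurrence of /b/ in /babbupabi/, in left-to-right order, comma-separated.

Occurrence 1 (position 1): no conditioning environment matches → elsewhere allophone [b].
Occurrence 2 (position 3): immediately before another consonant → [p].
Occurrence 3 (position 4): no conditioning environment matches → elsewhere allophone [b].
Occurrence 4 (position 8): no conditioning environment matches → elsewhere allophone [b].

[b], [p], [b], [b]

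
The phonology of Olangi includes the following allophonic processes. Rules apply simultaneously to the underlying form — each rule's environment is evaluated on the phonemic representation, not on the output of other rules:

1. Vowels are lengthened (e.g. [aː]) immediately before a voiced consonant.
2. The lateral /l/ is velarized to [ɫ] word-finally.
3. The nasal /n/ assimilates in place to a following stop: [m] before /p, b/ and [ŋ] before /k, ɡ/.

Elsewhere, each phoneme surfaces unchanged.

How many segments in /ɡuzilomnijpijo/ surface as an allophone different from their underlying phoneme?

5

Segments that undergo a rule: /u/ → [uː] (rule 1); /i/ → [iː] (rule 1); /o/ → [oː] (rule 1); /i/ → [iː] (rule 1); /i/ → [iː] (rule 1).
All other segments surface unchanged.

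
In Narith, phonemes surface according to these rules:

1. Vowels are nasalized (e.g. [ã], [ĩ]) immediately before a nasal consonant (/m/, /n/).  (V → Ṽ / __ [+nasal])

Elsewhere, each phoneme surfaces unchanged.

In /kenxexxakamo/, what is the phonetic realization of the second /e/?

/e/ (between /x/ and /x/): rule 1 targets it, but not before a nasal consonant → unchanged [e].

[e]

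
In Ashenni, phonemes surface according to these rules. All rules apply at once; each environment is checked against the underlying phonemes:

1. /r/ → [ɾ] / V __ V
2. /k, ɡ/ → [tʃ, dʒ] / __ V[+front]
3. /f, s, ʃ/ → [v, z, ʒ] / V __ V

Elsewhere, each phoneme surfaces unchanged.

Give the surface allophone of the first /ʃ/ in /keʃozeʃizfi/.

[ʒ]

Rule 3 applies to /ʃ/ (between /e/ and /o/: between two vowels) → [ʒ].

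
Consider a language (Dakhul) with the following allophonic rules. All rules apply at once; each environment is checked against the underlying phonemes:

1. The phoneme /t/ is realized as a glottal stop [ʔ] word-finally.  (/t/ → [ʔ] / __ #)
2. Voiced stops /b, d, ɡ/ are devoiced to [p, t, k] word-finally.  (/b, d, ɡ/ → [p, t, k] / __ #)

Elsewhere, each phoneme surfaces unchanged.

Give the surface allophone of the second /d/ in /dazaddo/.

/d/ — between /a/ and /d/; rule 2 does not apply here → [d].

[d]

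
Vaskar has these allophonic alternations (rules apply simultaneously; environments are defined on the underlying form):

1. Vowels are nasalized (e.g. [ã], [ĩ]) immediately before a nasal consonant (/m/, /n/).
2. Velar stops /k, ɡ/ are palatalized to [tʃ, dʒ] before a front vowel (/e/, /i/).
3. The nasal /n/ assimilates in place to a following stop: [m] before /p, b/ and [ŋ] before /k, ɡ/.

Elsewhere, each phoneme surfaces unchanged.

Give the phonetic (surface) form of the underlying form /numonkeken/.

/n/ (word-initial) fails the environment for rule 3, so it stays [n].
/u/ meets the environment for rule 1 (before a nasal consonant) → [ũ].
/o/ — between /m/ and /n/, before a nasal consonant — surfaces as [õ] (rule 1).
/n/ meets the environment for rule 3 (before a labial or velar stop) → [ŋ].
Rule 2 applies to /k/ (between /n/ and /e/: before a front vowel) → [tʃ].
/e/ (between /k/ and /k/) fails the environment for rule 1, so it stays [e].
/k/ — between /e/ and /e/, before a front vowel — surfaces as [tʃ] (rule 2).
/e/ (between /k/ and /n/) occurs before a nasal consonant → [ẽ] by rule 1.
/n/ (word-final) fails the environment for rule 3, so it stays [n].

[nũmõŋtʃetʃẽn]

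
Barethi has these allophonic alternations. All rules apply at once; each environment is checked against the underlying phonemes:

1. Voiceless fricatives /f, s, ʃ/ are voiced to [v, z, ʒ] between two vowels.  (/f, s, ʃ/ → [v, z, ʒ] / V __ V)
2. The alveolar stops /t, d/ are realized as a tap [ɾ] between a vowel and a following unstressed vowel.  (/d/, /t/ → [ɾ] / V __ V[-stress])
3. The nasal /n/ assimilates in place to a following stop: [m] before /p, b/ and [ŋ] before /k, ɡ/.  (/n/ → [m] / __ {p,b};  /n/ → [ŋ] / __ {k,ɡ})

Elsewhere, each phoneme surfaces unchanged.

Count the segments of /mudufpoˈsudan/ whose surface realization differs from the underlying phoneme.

Segments that undergo a rule: /d/ → [ɾ] (rule 2); /s/ → [z] (rule 1); /d/ → [ɾ] (rule 2).
All other segments surface unchanged.

3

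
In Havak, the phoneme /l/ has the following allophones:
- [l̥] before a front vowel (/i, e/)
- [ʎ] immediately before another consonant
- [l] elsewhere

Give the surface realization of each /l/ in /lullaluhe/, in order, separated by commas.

Occurrence 1 (position 1): no conditioning environment matches → elsewhere allophone [l].
Occurrence 2 (position 3): immediately before another consonant → [ʎ].
Occurrence 3 (position 4): no conditioning environment matches → elsewhere allophone [l].
Occurrence 4 (position 6): no conditioning environment matches → elsewhere allophone [l].

[l], [ʎ], [l], [l]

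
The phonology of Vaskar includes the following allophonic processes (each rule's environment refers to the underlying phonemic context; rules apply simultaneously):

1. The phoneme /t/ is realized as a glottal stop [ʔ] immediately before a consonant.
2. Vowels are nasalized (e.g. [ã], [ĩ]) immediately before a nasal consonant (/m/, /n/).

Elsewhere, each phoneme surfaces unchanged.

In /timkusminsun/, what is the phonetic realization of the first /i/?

[ĩ]

/i/ (between /t/ and /m/): before a nasal consonant, so rule 2 applies → [ĩ].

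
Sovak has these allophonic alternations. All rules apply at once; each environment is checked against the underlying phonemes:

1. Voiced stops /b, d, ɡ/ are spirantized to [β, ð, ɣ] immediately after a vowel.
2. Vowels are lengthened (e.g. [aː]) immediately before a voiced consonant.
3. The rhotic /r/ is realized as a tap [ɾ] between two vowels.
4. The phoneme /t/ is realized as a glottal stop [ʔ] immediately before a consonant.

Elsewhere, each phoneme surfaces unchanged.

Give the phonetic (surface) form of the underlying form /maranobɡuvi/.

[maːɾaːnoːβɡuːvi]

/m/ stays [m].
/a/ meets the environment for rule 2 (before a voiced consonant) → [aː].
/r/ — between /a/ and /a/, between two vowels — surfaces as [ɾ] (rule 3).
Rule 2 applies to /a/ (between /r/ and /n/: before a voiced consonant) → [aː].
/n/ stays [n].
/o/ (between /n/ and /b/): before a voiced consonant, so rule 2 applies → [oː].
/b/ (between /o/ and /ɡ/) occurs immediately after a vowel → [β] by rule 1.
/ɡ/ — between /b/ and /u/; rule 1 does not apply here → [ɡ].
/u/ (between /ɡ/ and /v/): before a voiced consonant, so rule 2 applies → [uː].
/v/ (between /u/ and /i/): no rule targets it → [v].
/i/ (word-final) is in the target of rule 2 but the environment (before a voiced consonant) is not met → [i].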